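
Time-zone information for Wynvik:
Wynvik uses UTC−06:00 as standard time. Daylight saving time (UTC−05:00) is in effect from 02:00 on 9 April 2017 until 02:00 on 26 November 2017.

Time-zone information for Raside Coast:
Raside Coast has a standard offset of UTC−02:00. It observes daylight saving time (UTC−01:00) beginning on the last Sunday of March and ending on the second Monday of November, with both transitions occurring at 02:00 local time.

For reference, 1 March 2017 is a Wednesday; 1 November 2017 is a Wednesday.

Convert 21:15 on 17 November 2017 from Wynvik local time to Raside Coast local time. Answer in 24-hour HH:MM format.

00:15

Daylight saving runs 9 April – 26 November; 17 November 2017 is inside that window, so Wynvik is at UTC−05:00.
21:15 Wynvik + 5h = 02:15 UTC (rolling into the next day, 18 November 2017).
1 March 2017 is a Wednesday, so Sundays fall on 5, 12, 19, 26; the last is March 26.
1 November 2017 is a Wednesday, so the first Monday is November 6 and the second is November 13.
At the standard offset (UTC−02:00), 02:15 UTC − 2h = 00:15 Raside Coast standard time.
The standard-time date in Raside Coast, 18 November 2017, does not fall between 26 March and 13 November, so daylight saving is not in effect and Raside Coast is at UTC−02:00.
02:15 UTC − 2h = 00:15 Raside Coast.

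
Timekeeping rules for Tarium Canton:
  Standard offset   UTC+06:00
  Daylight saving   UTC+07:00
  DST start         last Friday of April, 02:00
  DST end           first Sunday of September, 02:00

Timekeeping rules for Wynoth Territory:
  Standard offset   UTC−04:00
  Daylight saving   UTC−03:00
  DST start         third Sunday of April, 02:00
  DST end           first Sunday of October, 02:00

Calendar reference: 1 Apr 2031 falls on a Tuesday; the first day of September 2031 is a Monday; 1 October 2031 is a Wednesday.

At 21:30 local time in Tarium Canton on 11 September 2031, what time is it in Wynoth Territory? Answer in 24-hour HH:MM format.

1 April 2031 is a Tuesday, so Fridays fall on 4, 11, 18, 25; the last is April 25.
1 September 2031 is a Monday, so the first Sunday is September 7.
11 September 2031 is outside the daylight-saving period (25 April – 7 September), so Tarium Canton is on standard time, UTC+06:00.
21:30 Tarium Canton − 6h = 15:30 UTC.
1 April 2031 is a Tuesday, so the first Sunday is April 6 and the third is April 20.
1 October 2031 is a Wednesday, so the first Sunday is October 5.
At the standard offset (UTC−04:00), 15:30 UTC − 4h = 11:30 Wynoth Territory standard time.
The standard-time date in Wynoth Territory, 11 September 2031, lies within the daylight-saving period (20 April – 5 October), so Wynoth Territory is on daylight time, UTC−03:00.
15:30 UTC − 3h = 12:30 Wynoth Territory.

12:30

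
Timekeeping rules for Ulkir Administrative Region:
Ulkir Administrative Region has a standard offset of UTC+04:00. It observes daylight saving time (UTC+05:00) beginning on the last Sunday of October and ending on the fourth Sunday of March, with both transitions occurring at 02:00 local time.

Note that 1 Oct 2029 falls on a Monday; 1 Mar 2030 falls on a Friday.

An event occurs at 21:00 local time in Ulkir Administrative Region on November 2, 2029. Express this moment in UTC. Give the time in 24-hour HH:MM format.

1 October 2029 is a Monday, so Sundays fall on 7, 14, 21, 28; the last is October 28.
1 March 2030 is a Friday, so the first Sunday is March 3 and the fourth is March 24.
Daylight saving runs 28 October 2029 – 24 March 2030; November 2, 2029 is inside that window, so Ulkir Administrative Region is at UTC+05:00.
21:00 local − 5h = 16:00 UTC.

16:00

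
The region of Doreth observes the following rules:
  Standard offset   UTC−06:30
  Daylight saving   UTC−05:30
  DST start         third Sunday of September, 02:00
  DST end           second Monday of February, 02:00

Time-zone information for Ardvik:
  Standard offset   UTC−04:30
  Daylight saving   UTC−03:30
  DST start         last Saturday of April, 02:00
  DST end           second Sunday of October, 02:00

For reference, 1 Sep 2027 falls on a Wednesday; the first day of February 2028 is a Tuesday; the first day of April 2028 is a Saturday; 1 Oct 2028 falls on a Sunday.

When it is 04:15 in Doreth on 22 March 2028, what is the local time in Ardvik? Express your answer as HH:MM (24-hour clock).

1 September 2027 is a Wednesday, so the first Sunday is September 5 and the third is September 19.
1 February 2028 is a Tuesday, so the first Monday is February 7 and the second is February 14.
Daylight saving runs 19 September 2027 – 14 February 2028; 22 March 2028 is outside that window, so Doreth is on standard time at UTC−06:30.
04:15 Doreth + 6h30m = 10:45 UTC.
1 April 2028 is a Saturday, so Saturdays fall on 1, 8, 15, 22, 29; the last is April 29.
1 October 2028 is a Sunday, so the first Sunday is October 1 and the second is October 8.
At the standard offset (UTC−04:30), 10:45 UTC − 4h30m = 06:15 Ardvik standard time.
The standard-time date in Ardvik, 22 March 2028, does not fall between 29 April and 8 October, so daylight saving is not in effect and Ardvik is at UTC−04:30.
10:45 UTC − 4h30m = 06:15 Ardvik.

06:15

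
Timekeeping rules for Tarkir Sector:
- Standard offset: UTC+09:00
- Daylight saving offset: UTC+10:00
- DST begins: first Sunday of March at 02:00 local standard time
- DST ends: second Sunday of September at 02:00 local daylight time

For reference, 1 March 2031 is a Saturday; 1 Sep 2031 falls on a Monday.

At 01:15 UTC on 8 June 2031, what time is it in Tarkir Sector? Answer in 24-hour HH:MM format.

11:15

1 March 2031 is a Saturday, so the first Sunday is March 2.
1 September 2031 is a Monday, so the first Sunday is September 7 and the second is September 14.
At the standard offset (UTC+09:00), 01:15 UTC + 9h = 10:15 Tarkir Sector standard time.
The standard-time date in Tarkir Sector, 8 June 2031, lies within the daylight-saving period (2 March – 14 September), so Tarkir Sector is on daylight time, UTC+10:00.
01:15 UTC + 10h = 11:15 local.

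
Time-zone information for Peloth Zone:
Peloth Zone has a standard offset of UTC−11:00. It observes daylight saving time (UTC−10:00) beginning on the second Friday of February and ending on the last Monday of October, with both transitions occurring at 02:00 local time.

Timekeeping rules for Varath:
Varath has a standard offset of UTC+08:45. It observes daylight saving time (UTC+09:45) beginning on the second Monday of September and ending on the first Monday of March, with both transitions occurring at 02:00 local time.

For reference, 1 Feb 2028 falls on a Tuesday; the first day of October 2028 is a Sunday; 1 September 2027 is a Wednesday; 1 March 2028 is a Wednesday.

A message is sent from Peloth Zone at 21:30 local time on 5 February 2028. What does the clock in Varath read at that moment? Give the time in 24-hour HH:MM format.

1 February 2028 is a Tuesday, so the first Friday is February 4 and the second is February 11.
1 October 2028 is a Sunday, so Mondays fall on 2, 9, 16, 23, 30; the last is October 30.
5 February 2028 is outside the daylight-saving period (11 February – 30 October), so Peloth Zone is on standard time, UTC−11:00.
21:30 Peloth Zone + 11h = 08:30 UTC (rolling into the next day, 6 February 2028).
1 September 2027 is a Wednesday, so the first Monday is September 6 and the second is September 13.
1 March 2028 is a Wednesday, so the first Monday is March 6.
At the standard offset (UTC+08:45), 08:30 UTC + 8h45m = 17:15 Varath standard time.
Daylight saving runs 13 September 2027 – 6 March 2028; the standard-time date in Varath, 6 February 2028, is inside that window, so Varath is at UTC+09:45.
08:30 UTC + 9h45m = 18:15 Varath.

18:15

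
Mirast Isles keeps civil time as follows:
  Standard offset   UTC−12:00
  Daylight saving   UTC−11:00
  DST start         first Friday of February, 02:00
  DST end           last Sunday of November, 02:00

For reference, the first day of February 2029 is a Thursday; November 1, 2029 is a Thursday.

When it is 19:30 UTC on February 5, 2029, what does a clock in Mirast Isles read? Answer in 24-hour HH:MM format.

1 February 2029 is a Thursday, so the first Friday is February 2.
1 November 2029 is a Thursday, so Sundays fall on 4, 11, 18, 25; the last is November 25.
At the standard offset (UTC−12:00), 19:30 UTC − 12h = 07:30 Mirast Isles standard time.
The standard-time date in Mirast Isles, February 5, 2029, falls between 2 February and 25 November, so daylight saving is in effect and Mirast Isles is at UTC−11:00.
19:30 UTC − 11h = 08:30 local.

08:30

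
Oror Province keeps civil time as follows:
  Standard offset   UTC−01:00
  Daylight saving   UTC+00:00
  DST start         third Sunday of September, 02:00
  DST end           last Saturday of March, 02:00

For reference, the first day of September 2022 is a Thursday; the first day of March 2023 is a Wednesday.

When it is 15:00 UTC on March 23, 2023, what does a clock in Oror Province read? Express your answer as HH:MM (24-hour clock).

1 September 2022 is a Thursday, so the first Sunday is September 4 and the third is September 18.
1 March 2023 is a Wednesday, so Saturdays fall on 4, 11, 18, 25; the last is March 25.
At the standard offset (UTC−01:00), 15:00 UTC − 1h = 14:00 Oror Province standard time.
Daylight saving runs 18 September 2022 – 25 March 2023; the standard-time date in Oror Province, March 23, 2023, is inside that window, so Oror Province is at UTC+00:00.
15:00 UTC + 0h = 15:00 local.

15:00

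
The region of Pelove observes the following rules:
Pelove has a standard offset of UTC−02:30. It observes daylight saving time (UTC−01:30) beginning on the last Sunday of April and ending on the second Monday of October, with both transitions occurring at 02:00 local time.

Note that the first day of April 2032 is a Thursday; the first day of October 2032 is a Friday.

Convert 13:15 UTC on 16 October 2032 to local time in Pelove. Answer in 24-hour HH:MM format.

1 April 2032 is a Thursday, so Sundays fall on 4, 11, 18, 25; the last is April 25.
1 October 2032 is a Friday, so the first Monday is October 4 and the second is October 11.
At the standard offset (UTC−02:30), 13:15 UTC − 2h30m = 10:45 Pelove standard time.
The standard-time date in Pelove, 16 October 2032, is outside the daylight-saving period (25 April – 11 October), so Pelove is on standard time, UTC−02:30.
13:15 UTC − 2h30m = 10:45 local.

10:45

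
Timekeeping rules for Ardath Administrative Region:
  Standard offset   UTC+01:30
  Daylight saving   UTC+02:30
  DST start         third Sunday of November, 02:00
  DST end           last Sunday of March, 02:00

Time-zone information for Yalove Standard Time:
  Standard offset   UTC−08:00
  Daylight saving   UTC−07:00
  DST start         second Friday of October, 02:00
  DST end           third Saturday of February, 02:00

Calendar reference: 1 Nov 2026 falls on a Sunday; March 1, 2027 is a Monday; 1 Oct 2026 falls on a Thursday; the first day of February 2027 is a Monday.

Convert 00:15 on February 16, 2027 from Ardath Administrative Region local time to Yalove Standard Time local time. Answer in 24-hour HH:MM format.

14:45

1 November 2026 is a Sunday, so the first Sunday is November 1 and the third is November 15.
1 March 2027 is a Monday, so Sundays fall on 7, 14, 21, 28; the last is March 28.
February 16, 2027 lies within the daylight-saving period (15 November 2026 – 28 March 2027), so Ardath Administrative Region is on daylight time, UTC+02:30.
00:15 Ardath Administrative Region − 2h30m = 21:45 UTC (rolling into the previous day, 15 February 2027).
1 October 2026 is a Thursday, so the first Friday is October 2 and the second is October 9.
1 February 2027 is a Monday, so the first Saturday is February 6 and the third is February 20.
At the standard offset (UTC−08:00), 21:45 UTC − 8h = 13:45 Yalove Standard Time standard time.
Daylight saving runs 9 October 2026 – 20 February 2027; the standard-time date in Yalove Standard Time, February 15, 2027, is inside that window, so Yalove Standard Time is at UTC−07:00.
21:45 UTC − 7h = 14:45 Yalove Standard Time.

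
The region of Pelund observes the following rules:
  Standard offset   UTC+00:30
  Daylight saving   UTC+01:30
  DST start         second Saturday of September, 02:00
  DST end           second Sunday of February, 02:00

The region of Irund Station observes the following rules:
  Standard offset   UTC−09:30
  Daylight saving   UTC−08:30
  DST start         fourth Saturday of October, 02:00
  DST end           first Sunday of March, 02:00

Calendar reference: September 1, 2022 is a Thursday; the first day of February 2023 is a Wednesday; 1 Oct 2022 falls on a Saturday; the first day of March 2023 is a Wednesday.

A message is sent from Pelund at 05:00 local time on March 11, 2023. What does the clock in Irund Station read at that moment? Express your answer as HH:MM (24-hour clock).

1 September 2022 is a Thursday, so the first Saturday is September 3 and the second is September 10.
1 February 2023 is a Wednesday, so the first Sunday is February 5 and the second is February 12.
March 11, 2023 is outside the daylight-saving period (10 September 2022 – 12 February 2023), so Pelund is on standard time, UTC+00:30.
05:00 Pelund − 0h30m = 04:30 UTC.
1 October 2022 is a Saturday, so the first Saturday is October 1 and the fourth is October 22.
1 March 2023 is a Wednesday, so the first Sunday is March 5.
At the standard offset (UTC−09:30), 04:30 UTC − 9h30m = 19:00 Irund Station standard time (rolling into the previous day, 10 March 2023).
The standard-time date in Irund Station, March 10, 2023, does not fall between 22 October 2022 and 5 March 2023, so daylight saving is not in effect and Irund Station is at UTC−09:30.
04:30 UTC − 9h30m = 19:00 Irund Station (rolling into the previous day, 10 March 2023).

19:00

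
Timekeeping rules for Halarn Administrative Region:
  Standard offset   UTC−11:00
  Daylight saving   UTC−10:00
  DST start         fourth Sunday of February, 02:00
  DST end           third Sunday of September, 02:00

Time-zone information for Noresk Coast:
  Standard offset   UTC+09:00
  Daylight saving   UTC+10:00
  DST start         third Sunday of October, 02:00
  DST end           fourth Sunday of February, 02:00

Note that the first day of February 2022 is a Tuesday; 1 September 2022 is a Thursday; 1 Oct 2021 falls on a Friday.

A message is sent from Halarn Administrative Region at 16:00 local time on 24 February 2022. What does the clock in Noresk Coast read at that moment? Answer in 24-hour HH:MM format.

1 February 2022 is a Tuesday, so the first Sunday is February 6 and the fourth is February 27.
1 September 2022 is a Thursday, so the first Sunday is September 4 and the third is September 18.
24 February 2022 is outside the daylight-saving period (27 February – 18 September), so Halarn Administrative Region is on standard time, UTC−11:00.
16:00 Halarn Administrative Region + 11h = 03:00 UTC (rolling into the next day, 25 February 2022).
1 October 2021 is a Friday, so the first Sunday is October 3 and the third is October 17.
1 February 2022 is a Tuesday, so the first Sunday is February 6 and the fourth is February 27.
At the standard offset (UTC+09:00), 03:00 UTC + 9h = 12:00 Noresk Coast standard time.
Daylight saving runs 17 October 2021 – 27 February 2022; the standard-time date in Noresk Coast, 25 February 2022, is inside that window, so Noresk Coast is at UTC+10:00.
03:00 UTC + 10h = 13:00 Noresk Coast.

13:00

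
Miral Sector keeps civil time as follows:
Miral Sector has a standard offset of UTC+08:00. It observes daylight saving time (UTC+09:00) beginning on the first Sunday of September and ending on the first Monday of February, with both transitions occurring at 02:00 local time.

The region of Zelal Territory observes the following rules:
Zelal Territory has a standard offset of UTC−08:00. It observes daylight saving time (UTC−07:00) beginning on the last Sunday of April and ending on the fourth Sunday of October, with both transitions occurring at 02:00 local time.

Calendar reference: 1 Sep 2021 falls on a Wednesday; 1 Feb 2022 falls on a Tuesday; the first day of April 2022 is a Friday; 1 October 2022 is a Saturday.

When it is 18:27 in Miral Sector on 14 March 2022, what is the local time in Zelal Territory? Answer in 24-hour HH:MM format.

1 September 2021 is a Wednesday, so the first Sunday is September 5.
1 February 2022 is a Tuesday, so the first Monday is February 7.
14 March 2022 is outside the daylight-saving period (5 September 2021 – 7 February 2022), so Miral Sector is on standard time, UTC+08:00.
18:27 Miral Sector − 8h = 10:27 UTC.
1 April 2022 is a Friday, so Sundays fall on 3, 10, 17, 24; the last is April 24.
1 October 2022 is a Saturday, so the first Sunday is October 2 and the fourth is October 23.
At the standard offset (UTC−08:00), 10:27 UTC − 8h = 02:27 Zelal Territory standard time.
The standard-time date in Zelal Territory, 14 March 2022, is outside the daylight-saving period (24 April – 23 October), so Zelal Territory is on standard time, UTC−08:00.
10:27 UTC − 8h = 02:27 Zelal Territory.

02:27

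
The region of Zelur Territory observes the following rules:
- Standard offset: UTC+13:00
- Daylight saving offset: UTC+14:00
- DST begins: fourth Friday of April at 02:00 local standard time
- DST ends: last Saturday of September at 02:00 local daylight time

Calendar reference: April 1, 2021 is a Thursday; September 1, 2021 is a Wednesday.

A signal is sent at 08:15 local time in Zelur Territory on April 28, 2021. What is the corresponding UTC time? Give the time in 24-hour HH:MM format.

18:15

1 April 2021 is a Thursday, so the first Friday is April 2 and the fourth is April 23.
1 September 2021 is a Wednesday, so Saturdays fall on 4, 11, 18, 25; the last is September 25.
Daylight saving runs 23 April – 25 September; April 28, 2021 is inside that window, so Zelur Territory is at UTC+14:00.
08:15 local − 14h = 18:15 UTC (rolling into the previous day, 27 April 2021).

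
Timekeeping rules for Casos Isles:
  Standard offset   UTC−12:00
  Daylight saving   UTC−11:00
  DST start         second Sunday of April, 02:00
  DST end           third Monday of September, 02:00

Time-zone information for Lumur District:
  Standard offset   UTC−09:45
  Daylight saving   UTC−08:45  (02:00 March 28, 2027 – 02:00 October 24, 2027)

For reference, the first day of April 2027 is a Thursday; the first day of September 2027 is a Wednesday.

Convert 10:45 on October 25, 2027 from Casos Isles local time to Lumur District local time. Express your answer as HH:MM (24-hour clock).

13:00

1 April 2027 is a Thursday, so the first Sunday is April 4 and the second is April 11.
1 September 2027 is a Wednesday, so the first Monday is September 6 and the third is September 20.
October 25, 2027 does not fall between 11 April and 20 September, so daylight saving is not in effect and Casos Isles is at UTC−12:00.
10:45 Casos Isles + 12h = 22:45 UTC.
At the standard offset (UTC−09:45), 22:45 UTC − 9h45m = 13:00 Lumur District standard time.
Daylight saving runs 28 March – 24 October; the standard-time date in Lumur District, October 25, 2027, is outside that window, so Lumur District is on standard time at UTC−09:45.
22:45 UTC − 9h45m = 13:00 Lumur District.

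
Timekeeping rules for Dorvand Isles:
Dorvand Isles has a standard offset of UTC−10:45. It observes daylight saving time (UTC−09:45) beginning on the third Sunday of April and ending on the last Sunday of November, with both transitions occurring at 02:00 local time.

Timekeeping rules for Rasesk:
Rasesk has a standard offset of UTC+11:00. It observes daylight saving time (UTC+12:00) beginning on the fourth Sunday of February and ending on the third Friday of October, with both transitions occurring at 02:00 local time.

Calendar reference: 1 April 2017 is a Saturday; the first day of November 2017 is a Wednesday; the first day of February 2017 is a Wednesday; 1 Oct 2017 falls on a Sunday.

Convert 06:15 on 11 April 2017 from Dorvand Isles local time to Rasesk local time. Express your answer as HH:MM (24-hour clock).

05:00

1 April 2017 is a Saturday, so the first Sunday is April 2 and the third is April 16.
1 November 2017 is a Wednesday, so Sundays fall on 5, 12, 19, 26; the last is November 26.
Daylight saving runs 16 April – 26 November; 11 April 2017 is outside that window, so Dorvand Isles is on standard time at UTC−10:45.
06:15 Dorvand Isles + 10h45m = 17:00 UTC.
1 February 2017 is a Wednesday, so the first Sunday is February 5 and the fourth is February 26.
1 October 2017 is a Sunday, so the first Friday is October 6 and the third is October 20.
At the standard offset (UTC+11:00), 17:00 UTC + 11h = 04:00 Rasesk standard time (rolling into the next day, 12 April 2017).
Daylight saving runs 26 February – 20 October; the standard-time date in Rasesk, 12 April 2017, is inside that window, so Rasesk is at UTC+12:00.
17:00 UTC + 12h = 05:00 Rasesk (rolling into the next day, 12 April 2017).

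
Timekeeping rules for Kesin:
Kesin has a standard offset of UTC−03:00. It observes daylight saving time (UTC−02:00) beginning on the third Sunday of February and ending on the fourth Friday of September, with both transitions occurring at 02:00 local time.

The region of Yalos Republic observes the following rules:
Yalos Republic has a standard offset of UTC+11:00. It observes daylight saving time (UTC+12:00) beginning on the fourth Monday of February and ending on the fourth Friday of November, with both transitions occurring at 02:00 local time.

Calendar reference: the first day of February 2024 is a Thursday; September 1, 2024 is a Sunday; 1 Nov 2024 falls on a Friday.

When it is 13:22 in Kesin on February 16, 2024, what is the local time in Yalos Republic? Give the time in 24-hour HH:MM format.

1 February 2024 is a Thursday, so the first Sunday is February 4 and the third is February 18.
1 September 2024 is a Sunday, so the first Friday is September 6 and the fourth is September 27.
February 16, 2024 does not fall between 18 February and 27 September, so daylight saving is not in effect and Kesin is at UTC−03:00.
13:22 Kesin + 3h = 16:22 UTC.
1 February 2024 is a Thursday, so the first Monday is February 5 and the fourth is February 26.
1 November 2024 is a Friday, so the first Friday is November 1 and the fourth is November 22.
At the standard offset (UTC+11:00), 16:22 UTC + 11h = 03:22 Yalos Republic standard time (rolling into the next day, 17 February 2024).
The standard-time date in Yalos Republic, February 17, 2024, does not fall between 26 February and 22 November, so daylight saving is not in effect and Yalos Republic is at UTC+11:00.
16:22 UTC + 11h = 03:22 Yalos Republic (rolling into the next day, 17 February 2024).

03:22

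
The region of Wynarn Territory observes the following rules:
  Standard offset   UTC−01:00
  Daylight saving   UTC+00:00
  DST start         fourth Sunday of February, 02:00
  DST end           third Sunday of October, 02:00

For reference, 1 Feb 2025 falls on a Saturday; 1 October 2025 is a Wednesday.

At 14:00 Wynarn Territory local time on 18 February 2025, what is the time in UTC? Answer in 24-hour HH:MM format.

1 February 2025 is a Saturday, so the first Sunday is February 2 and the fourth is February 23.
1 October 2025 is a Wednesday, so the first Sunday is October 5 and the third is October 19.
18 February 2025 does not fall between 23 February and 19 October, so daylight saving is not in effect and Wynarn Territory is at UTC−01:00.
14:00 local + 1h = 15:00 UTC.

15:00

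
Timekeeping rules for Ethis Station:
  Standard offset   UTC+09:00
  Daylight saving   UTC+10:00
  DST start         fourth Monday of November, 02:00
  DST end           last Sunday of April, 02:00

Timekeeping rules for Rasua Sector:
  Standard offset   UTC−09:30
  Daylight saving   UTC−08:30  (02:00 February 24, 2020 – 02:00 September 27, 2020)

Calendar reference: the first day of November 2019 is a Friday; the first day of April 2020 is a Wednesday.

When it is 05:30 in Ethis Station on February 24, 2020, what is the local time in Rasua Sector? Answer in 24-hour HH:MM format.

10:00

1 November 2019 is a Friday, so the first Monday is November 4 and the fourth is November 25.
1 April 2020 is a Wednesday, so Sundays fall on 5, 12, 19, 26; the last is April 26.
Daylight saving runs 25 November 2019 – 26 April 2020; February 24, 2020 is inside that window, so Ethis Station is at UTC+10:00.
05:30 Ethis Station − 10h = 19:30 UTC (rolling into the previous day, 23 February 2020).
At the standard offset (UTC−09:30), 19:30 UTC − 9h30m = 10:00 Rasua Sector standard time.
The standard-time date in Rasua Sector, February 23, 2020, is outside the daylight-saving period (24 February – 27 September), so Rasua Sector is on standard time, UTC−09:30.
19:30 UTC − 9h30m = 10:00 Rasua Sector.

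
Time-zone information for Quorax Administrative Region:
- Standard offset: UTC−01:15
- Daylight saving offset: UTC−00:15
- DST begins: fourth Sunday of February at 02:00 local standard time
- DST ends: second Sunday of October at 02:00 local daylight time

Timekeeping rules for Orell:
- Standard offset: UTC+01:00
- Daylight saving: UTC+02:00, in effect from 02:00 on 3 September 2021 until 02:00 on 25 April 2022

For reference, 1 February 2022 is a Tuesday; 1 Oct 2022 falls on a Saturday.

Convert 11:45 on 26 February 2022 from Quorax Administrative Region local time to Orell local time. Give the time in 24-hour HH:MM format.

15:00

1 February 2022 is a Tuesday, so the first Sunday is February 6 and the fourth is February 27.
1 October 2022 is a Saturday, so the first Sunday is October 2 and the second is October 9.
26 February 2022 does not fall between 27 February and 9 October, so daylight saving is not in effect and Quorax Administrative Region is at UTC−01:15.
11:45 Quorax Administrative Region + 1h15m = 13:00 UTC.
At the standard offset (UTC+01:00), 13:00 UTC + 1h = 14:00 Orell standard time.
The standard-time date in Orell, 26 February 2022, lies within the daylight-saving period (3 September 2021 – 25 April 2022), so Orell is on daylight time, UTC+02:00.
13:00 UTC + 2h = 15:00 Orell.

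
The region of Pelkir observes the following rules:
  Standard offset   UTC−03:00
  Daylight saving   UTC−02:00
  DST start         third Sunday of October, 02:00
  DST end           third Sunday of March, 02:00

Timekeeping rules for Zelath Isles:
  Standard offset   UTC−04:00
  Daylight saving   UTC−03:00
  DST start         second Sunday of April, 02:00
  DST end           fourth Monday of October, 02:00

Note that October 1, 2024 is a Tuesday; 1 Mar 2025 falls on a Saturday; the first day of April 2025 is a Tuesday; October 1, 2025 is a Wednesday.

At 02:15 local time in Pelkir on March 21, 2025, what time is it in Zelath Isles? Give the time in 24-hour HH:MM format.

1 October 2024 is a Tuesday, so the first Sunday is October 6 and the third is October 20.
1 March 2025 is a Saturday, so the first Sunday is March 2 and the third is March 16.
March 21, 2025 does not fall between 20 October 2024 and 16 March 2025, so daylight saving is not in effect and Pelkir is at UTC−03:00.
02:15 Pelkir + 3h = 05:15 UTC.
1 April 2025 is a Tuesday, so the first Sunday is April 6 and the second is April 13.
1 October 2025 is a Wednesday, so the first Monday is October 6 and the fourth is October 27.
At the standard offset (UTC−04:00), 05:15 UTC − 4h = 01:15 Zelath Isles standard time.
The standard-time date in Zelath Isles, March 21, 2025, does not fall between 13 April and 27 October, so daylight saving is not in effect and Zelath Isles is at UTC−04:00.
05:15 UTC − 4h = 01:15 Zelath Isles.

01:15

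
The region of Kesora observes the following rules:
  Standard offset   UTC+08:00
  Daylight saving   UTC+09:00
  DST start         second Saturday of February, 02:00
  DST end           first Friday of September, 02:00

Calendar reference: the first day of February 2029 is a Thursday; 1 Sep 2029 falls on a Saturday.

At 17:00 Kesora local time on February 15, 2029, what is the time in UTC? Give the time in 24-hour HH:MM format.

08:00

1 February 2029 is a Thursday, so the first Saturday is February 3 and the second is February 10.
1 September 2029 is a Saturday, so the first Friday is September 7.
February 15, 2029 lies within the daylight-saving period (10 February – 7 September), so Kesora is on daylight time, UTC+09:00.
17:00 local − 9h = 08:00 UTC.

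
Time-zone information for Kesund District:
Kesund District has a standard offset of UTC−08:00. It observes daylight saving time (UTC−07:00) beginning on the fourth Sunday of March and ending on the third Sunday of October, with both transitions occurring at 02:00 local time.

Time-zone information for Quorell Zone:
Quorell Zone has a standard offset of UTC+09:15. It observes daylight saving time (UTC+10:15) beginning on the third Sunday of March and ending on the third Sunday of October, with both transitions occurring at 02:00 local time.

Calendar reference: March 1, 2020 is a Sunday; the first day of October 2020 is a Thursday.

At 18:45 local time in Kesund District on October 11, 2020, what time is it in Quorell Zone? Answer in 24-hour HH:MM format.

12:00

1 March 2020 is a Sunday, so the first Sunday is March 1 and the fourth is March 22.
1 October 2020 is a Thursday, so the first Sunday is October 4 and the third is October 18.
October 11, 2020 falls between 22 March and 18 October, so daylight saving is in effect and Kesund District is at UTC−07:00.
18:45 Kesund District + 7h = 01:45 UTC (rolling into the next day, 12 October 2020).
1 March 2020 is a Sunday, so the first Sunday is March 1 and the third is March 15.
1 October 2020 is a Thursday, so the first Sunday is October 4 and the third is October 18.
At the standard offset (UTC+09:15), 01:45 UTC + 9h15m = 11:00 Quorell Zone standard time.
The standard-time date in Quorell Zone, October 12, 2020, lies within the daylight-saving period (15 March – 18 October), so Quorell Zone is on daylight time, UTC+10:15.
01:45 UTC + 10h15m = 12:00 Quorell Zone.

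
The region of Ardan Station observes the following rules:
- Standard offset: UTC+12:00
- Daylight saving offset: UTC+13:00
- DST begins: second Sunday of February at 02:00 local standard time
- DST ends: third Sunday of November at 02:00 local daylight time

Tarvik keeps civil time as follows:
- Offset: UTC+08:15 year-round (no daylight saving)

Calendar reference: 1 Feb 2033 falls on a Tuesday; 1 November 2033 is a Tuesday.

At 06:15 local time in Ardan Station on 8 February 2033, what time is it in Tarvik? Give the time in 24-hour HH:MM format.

02:30

1 February 2033 is a Tuesday, so the first Sunday is February 6 and the second is February 13.
1 November 2033 is a Tuesday, so the first Sunday is November 6 and the third is November 20.
8 February 2033 is outside the daylight-saving period (13 February – 20 November), so Ardan Station is on standard time, UTC+12:00.
06:15 Ardan Station − 12h = 18:15 UTC (rolling into the previous day, 7 February 2033).
Tarvik stays on UTC+08:15 all year.
18:15 UTC + 8h15m = 02:30 Tarvik (rolling into the next day, 8 February 2033).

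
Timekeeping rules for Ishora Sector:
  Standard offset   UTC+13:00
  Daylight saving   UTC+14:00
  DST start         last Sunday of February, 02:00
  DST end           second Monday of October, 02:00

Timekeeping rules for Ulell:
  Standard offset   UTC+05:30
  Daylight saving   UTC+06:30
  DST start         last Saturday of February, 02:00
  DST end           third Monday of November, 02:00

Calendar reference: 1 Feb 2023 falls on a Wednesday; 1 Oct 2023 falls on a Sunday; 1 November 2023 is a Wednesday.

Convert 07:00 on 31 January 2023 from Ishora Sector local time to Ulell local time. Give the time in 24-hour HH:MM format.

1 February 2023 is a Wednesday, so Sundays fall on 5, 12, 19, 26; the last is February 26.
1 October 2023 is a Sunday, so the first Monday is October 2 and the second is October 9.
Daylight saving runs 26 February – 9 October; 31 January 2023 is outside that window, so Ishora Sector is on standard time at UTC+13:00.
07:00 Ishora Sector − 13h = 18:00 UTC (rolling into the previous day, 30 January 2023).
1 February 2023 is a Wednesday, so Saturdays fall on 4, 11, 18, 25; the last is February 25.
1 November 2023 is a Wednesday, so the first Monday is November 6 and the third is November 20.
At the standard offset (UTC+05:30), 18:00 UTC + 5h30m = 23:30 Ulell standard time.
The standard-time date in Ulell, 30 January 2023, does not fall between 25 February and 20 November, so daylight saving is not in effect and Ulell is at UTC+05:30.
18:00 UTC + 5h30m = 23:30 Ulell.

23:30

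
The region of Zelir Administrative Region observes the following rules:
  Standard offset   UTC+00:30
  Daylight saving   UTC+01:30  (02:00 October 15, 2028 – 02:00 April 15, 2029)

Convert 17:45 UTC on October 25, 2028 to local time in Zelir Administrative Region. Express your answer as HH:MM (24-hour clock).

At the standard offset (UTC+00:30), 17:45 UTC + 0h30m = 18:15 Zelir Administrative Region standard time.
The standard-time date in Zelir Administrative Region, October 25, 2028, lies within the daylight-saving period (15 October 2028 – 15 April 2029), so Zelir Administrative Region is on daylight time, UTC+01:30.
17:45 UTC + 1h30m = 19:15 local.

19:15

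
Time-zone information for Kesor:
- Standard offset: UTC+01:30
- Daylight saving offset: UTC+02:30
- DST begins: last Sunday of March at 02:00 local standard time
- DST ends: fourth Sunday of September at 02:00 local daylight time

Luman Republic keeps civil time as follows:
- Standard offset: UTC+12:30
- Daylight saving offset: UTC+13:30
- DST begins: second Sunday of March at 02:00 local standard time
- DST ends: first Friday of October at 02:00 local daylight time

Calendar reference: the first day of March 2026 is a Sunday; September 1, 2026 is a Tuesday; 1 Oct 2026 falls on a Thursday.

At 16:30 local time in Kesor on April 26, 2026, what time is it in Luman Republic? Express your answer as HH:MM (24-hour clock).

1 March 2026 is a Sunday, so Sundays fall on 1, 8, 15, 22, 29; the last is March 29.
1 September 2026 is a Tuesday, so the first Sunday is September 6 and the fourth is September 27.
April 26, 2026 lies within the daylight-saving period (29 March – 27 September), so Kesor is on daylight time, UTC+02:30.
16:30 Kesor − 2h30m = 14:00 UTC.
1 March 2026 is a Sunday, so the first Sunday is March 1 and the second is March 8.
1 October 2026 is a Thursday, so the first Friday is October 2.
At the standard offset (UTC+12:30), 14:00 UTC + 12h30m = 02:30 Luman Republic standard time (rolling into the next day, 27 April 2026).
The standard-time date in Luman Republic, April 27, 2026, lies within the daylight-saving period (8 March – 2 October), so Luman Republic is on daylight time, UTC+13:30.
14:00 UTC + 13h30m = 03:30 Luman Republic (rolling into the next day, 27 April 2026).

03:30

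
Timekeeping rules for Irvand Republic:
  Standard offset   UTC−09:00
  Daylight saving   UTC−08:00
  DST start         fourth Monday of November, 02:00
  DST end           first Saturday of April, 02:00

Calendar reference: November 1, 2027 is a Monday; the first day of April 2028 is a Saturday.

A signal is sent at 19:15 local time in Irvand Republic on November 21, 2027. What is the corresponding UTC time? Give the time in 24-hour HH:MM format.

04:15

1 November 2027 is a Monday, so the first Monday is November 1 and the fourth is November 22.
1 April 2028 is a Saturday, so the first Saturday is April 1.
November 21, 2027 does not fall between 22 November 2027 and 1 April 2028, so daylight saving is not in effect and Irvand Republic is at UTC−09:00.
19:15 local + 9h = 04:15 UTC (rolling into the next day, 22 November 2027).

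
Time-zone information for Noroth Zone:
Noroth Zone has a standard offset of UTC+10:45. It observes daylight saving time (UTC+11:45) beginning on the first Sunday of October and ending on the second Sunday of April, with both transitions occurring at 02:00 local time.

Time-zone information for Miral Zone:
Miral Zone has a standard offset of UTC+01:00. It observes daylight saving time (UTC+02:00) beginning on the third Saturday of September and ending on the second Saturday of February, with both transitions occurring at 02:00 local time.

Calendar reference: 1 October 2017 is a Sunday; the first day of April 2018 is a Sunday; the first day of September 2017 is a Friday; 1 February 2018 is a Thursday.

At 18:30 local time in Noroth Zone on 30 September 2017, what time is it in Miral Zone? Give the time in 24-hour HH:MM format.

09:45

1 October 2017 is a Sunday, so the first Sunday is October 1.
1 April 2018 is a Sunday, so the first Sunday is April 1 and the second is April 8.
30 September 2017 does not fall between 1 October 2017 and 8 April 2018, so daylight saving is not in effect and Noroth Zone is at UTC+10:45.
18:30 Noroth Zone − 10h45m = 07:45 UTC.
1 September 2017 is a Friday, so the first Saturday is September 2 and the third is September 16.
1 February 2018 is a Thursday, so the first Saturday is February 3 and the second is February 10.
At the standard offset (UTC+01:00), 07:45 UTC + 1h = 08:45 Miral Zone standard time.
The standard-time date in Miral Zone, 30 September 2017, falls between 16 September 2017 and 10 February 2018, so daylight saving is in effect and Miral Zone is at UTC+02:00.
07:45 UTC + 2h = 09:45 Miral Zone.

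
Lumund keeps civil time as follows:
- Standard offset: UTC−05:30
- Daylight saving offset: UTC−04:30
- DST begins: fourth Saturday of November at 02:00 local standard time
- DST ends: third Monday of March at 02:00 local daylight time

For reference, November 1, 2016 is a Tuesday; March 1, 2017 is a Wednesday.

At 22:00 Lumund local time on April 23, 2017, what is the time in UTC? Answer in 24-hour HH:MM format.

03:30

1 November 2016 is a Tuesday, so the first Saturday is November 5 and the fourth is November 26.
1 March 2017 is a Wednesday, so the first Monday is March 6 and the third is March 20.
April 23, 2017 does not fall between 26 November 2016 and 20 March 2017, so daylight saving is not in effect and Lumund is at UTC−05:30.
22:00 local + 5h30m = 03:30 UTC (rolling into the next day, 24 April 2017).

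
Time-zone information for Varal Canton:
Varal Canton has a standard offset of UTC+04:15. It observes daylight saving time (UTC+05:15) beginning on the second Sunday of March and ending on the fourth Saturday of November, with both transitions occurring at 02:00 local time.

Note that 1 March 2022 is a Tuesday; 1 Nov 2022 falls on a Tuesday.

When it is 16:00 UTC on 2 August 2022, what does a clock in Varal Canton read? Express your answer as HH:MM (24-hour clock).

1 March 2022 is a Tuesday, so the first Sunday is March 6 and the second is March 13.
1 November 2022 is a Tuesday, so the first Saturday is November 5 and the fourth is November 26.
At the standard offset (UTC+04:15), 16:00 UTC + 4h15m = 20:15 Varal Canton standard time.
Daylight saving runs 13 March – 26 November; the standard-time date in Varal Canton, 2 August 2022, is inside that window, so Varal Canton is at UTC+05:15.
16:00 UTC + 5h15m = 21:15 local.

21:15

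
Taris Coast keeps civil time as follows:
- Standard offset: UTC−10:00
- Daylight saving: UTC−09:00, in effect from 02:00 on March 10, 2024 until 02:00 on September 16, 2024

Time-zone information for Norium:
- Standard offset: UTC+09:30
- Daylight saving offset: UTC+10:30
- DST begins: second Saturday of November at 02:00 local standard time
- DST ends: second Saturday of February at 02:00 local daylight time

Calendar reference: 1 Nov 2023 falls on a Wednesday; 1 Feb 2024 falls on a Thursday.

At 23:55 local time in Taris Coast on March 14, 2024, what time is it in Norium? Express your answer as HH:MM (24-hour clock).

March 14, 2024 lies within the daylight-saving period (10 March – 16 September), so Taris Coast is on daylight time, UTC−09:00.
23:55 Taris Coast + 9h = 08:55 UTC (rolling into the next day, 15 March 2024).
1 November 2023 is a Wednesday, so the first Saturday is November 4 and the second is November 11.
1 February 2024 is a Thursday, so the first Saturday is February 3 and the second is February 10.
At the standard offset (UTC+09:30), 08:55 UTC + 9h30m = 18:25 Norium standard time.
The standard-time date in Norium, March 15, 2024, is outside the daylight-saving period (11 November 2023 – 10 February 2024), so Norium is on standard time, UTC+09:30.
08:55 UTC + 9h30m = 18:25 Norium.

18:25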